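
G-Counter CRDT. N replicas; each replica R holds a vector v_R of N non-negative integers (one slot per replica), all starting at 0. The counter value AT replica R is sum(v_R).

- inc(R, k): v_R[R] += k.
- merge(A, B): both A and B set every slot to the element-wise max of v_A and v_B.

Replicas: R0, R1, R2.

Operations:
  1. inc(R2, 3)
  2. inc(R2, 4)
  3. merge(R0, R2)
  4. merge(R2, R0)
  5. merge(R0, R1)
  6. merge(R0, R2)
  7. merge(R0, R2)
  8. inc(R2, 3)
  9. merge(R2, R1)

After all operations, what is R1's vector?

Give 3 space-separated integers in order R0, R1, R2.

Answer: 0 0 10

Derivation:
Op 1: inc R2 by 3 -> R2=(0,0,3) value=3
Op 2: inc R2 by 4 -> R2=(0,0,7) value=7
Op 3: merge R0<->R2 -> R0=(0,0,7) R2=(0,0,7)
Op 4: merge R2<->R0 -> R2=(0,0,7) R0=(0,0,7)
Op 5: merge R0<->R1 -> R0=(0,0,7) R1=(0,0,7)
Op 6: merge R0<->R2 -> R0=(0,0,7) R2=(0,0,7)
Op 7: merge R0<->R2 -> R0=(0,0,7) R2=(0,0,7)
Op 8: inc R2 by 3 -> R2=(0,0,10) value=10
Op 9: merge R2<->R1 -> R2=(0,0,10) R1=(0,0,10)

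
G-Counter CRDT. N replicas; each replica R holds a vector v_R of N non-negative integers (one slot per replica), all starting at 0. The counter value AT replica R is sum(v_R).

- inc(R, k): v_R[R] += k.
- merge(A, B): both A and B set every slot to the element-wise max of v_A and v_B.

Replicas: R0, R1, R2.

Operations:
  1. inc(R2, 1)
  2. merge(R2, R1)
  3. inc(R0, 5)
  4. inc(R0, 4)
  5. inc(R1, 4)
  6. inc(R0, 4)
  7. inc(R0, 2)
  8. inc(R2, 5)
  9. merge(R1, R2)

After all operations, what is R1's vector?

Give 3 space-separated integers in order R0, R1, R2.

Answer: 0 4 6

Derivation:
Op 1: inc R2 by 1 -> R2=(0,0,1) value=1
Op 2: merge R2<->R1 -> R2=(0,0,1) R1=(0,0,1)
Op 3: inc R0 by 5 -> R0=(5,0,0) value=5
Op 4: inc R0 by 4 -> R0=(9,0,0) value=9
Op 5: inc R1 by 4 -> R1=(0,4,1) value=5
Op 6: inc R0 by 4 -> R0=(13,0,0) value=13
Op 7: inc R0 by 2 -> R0=(15,0,0) value=15
Op 8: inc R2 by 5 -> R2=(0,0,6) value=6
Op 9: merge R1<->R2 -> R1=(0,4,6) R2=(0,4,6)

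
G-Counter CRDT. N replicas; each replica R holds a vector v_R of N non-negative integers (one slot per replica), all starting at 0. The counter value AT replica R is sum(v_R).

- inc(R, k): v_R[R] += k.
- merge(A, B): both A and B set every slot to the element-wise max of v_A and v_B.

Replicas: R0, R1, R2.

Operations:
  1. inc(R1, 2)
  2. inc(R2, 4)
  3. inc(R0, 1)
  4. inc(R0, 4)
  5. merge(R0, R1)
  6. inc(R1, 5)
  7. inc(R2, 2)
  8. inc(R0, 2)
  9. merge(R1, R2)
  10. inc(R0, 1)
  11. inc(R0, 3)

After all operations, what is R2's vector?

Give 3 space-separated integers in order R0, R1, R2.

Op 1: inc R1 by 2 -> R1=(0,2,0) value=2
Op 2: inc R2 by 4 -> R2=(0,0,4) value=4
Op 3: inc R0 by 1 -> R0=(1,0,0) value=1
Op 4: inc R0 by 4 -> R0=(5,0,0) value=5
Op 5: merge R0<->R1 -> R0=(5,2,0) R1=(5,2,0)
Op 6: inc R1 by 5 -> R1=(5,7,0) value=12
Op 7: inc R2 by 2 -> R2=(0,0,6) value=6
Op 8: inc R0 by 2 -> R0=(7,2,0) value=9
Op 9: merge R1<->R2 -> R1=(5,7,6) R2=(5,7,6)
Op 10: inc R0 by 1 -> R0=(8,2,0) value=10
Op 11: inc R0 by 3 -> R0=(11,2,0) value=13

Answer: 5 7 6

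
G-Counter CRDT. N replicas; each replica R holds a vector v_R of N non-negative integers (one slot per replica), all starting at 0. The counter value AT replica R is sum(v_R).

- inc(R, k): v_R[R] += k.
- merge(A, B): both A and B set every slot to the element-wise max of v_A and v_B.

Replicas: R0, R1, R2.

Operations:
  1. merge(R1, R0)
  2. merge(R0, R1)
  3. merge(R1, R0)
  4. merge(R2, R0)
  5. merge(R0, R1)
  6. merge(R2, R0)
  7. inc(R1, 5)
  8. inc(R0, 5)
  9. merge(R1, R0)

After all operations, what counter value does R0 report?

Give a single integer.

Answer: 10

Derivation:
Op 1: merge R1<->R0 -> R1=(0,0,0) R0=(0,0,0)
Op 2: merge R0<->R1 -> R0=(0,0,0) R1=(0,0,0)
Op 3: merge R1<->R0 -> R1=(0,0,0) R0=(0,0,0)
Op 4: merge R2<->R0 -> R2=(0,0,0) R0=(0,0,0)
Op 5: merge R0<->R1 -> R0=(0,0,0) R1=(0,0,0)
Op 6: merge R2<->R0 -> R2=(0,0,0) R0=(0,0,0)
Op 7: inc R1 by 5 -> R1=(0,5,0) value=5
Op 8: inc R0 by 5 -> R0=(5,0,0) value=5
Op 9: merge R1<->R0 -> R1=(5,5,0) R0=(5,5,0)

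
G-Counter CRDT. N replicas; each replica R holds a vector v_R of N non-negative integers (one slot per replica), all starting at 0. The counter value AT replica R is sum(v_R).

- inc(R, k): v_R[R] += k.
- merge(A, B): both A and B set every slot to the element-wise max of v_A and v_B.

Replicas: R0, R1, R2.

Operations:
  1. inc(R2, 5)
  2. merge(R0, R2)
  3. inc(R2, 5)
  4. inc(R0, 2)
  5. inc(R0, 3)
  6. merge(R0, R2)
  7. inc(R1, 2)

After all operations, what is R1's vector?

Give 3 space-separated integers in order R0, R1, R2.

Answer: 0 2 0

Derivation:
Op 1: inc R2 by 5 -> R2=(0,0,5) value=5
Op 2: merge R0<->R2 -> R0=(0,0,5) R2=(0,0,5)
Op 3: inc R2 by 5 -> R2=(0,0,10) value=10
Op 4: inc R0 by 2 -> R0=(2,0,5) value=7
Op 5: inc R0 by 3 -> R0=(5,0,5) value=10
Op 6: merge R0<->R2 -> R0=(5,0,10) R2=(5,0,10)
Op 7: inc R1 by 2 -> R1=(0,2,0) value=2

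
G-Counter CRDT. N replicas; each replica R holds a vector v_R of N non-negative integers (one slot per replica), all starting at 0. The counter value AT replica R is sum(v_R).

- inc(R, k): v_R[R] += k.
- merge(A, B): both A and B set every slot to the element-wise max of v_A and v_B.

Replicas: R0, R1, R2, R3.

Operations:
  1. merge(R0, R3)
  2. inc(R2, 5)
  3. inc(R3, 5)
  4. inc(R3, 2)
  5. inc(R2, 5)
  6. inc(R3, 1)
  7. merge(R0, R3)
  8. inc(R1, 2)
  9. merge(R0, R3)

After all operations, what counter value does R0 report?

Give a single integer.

Op 1: merge R0<->R3 -> R0=(0,0,0,0) R3=(0,0,0,0)
Op 2: inc R2 by 5 -> R2=(0,0,5,0) value=5
Op 3: inc R3 by 5 -> R3=(0,0,0,5) value=5
Op 4: inc R3 by 2 -> R3=(0,0,0,7) value=7
Op 5: inc R2 by 5 -> R2=(0,0,10,0) value=10
Op 6: inc R3 by 1 -> R3=(0,0,0,8) value=8
Op 7: merge R0<->R3 -> R0=(0,0,0,8) R3=(0,0,0,8)
Op 8: inc R1 by 2 -> R1=(0,2,0,0) value=2
Op 9: merge R0<->R3 -> R0=(0,0,0,8) R3=(0,0,0,8)

Answer: 8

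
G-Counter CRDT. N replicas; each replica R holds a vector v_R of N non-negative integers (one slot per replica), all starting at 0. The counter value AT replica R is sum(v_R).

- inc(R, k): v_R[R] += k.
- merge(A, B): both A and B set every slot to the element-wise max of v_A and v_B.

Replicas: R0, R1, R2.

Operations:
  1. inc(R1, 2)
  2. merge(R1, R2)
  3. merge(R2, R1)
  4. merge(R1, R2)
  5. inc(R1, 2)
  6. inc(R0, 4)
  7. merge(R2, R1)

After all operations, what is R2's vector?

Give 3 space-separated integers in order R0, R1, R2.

Answer: 0 4 0

Derivation:
Op 1: inc R1 by 2 -> R1=(0,2,0) value=2
Op 2: merge R1<->R2 -> R1=(0,2,0) R2=(0,2,0)
Op 3: merge R2<->R1 -> R2=(0,2,0) R1=(0,2,0)
Op 4: merge R1<->R2 -> R1=(0,2,0) R2=(0,2,0)
Op 5: inc R1 by 2 -> R1=(0,4,0) value=4
Op 6: inc R0 by 4 -> R0=(4,0,0) value=4
Op 7: merge R2<->R1 -> R2=(0,4,0) R1=(0,4,0)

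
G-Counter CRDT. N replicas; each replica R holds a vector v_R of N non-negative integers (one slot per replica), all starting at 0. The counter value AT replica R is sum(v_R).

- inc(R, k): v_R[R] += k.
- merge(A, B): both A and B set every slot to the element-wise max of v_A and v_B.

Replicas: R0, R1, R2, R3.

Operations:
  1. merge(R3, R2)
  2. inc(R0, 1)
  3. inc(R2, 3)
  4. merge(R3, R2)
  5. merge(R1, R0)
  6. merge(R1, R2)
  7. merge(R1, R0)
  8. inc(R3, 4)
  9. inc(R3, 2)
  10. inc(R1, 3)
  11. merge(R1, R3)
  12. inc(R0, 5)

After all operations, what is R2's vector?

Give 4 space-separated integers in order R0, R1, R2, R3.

Op 1: merge R3<->R2 -> R3=(0,0,0,0) R2=(0,0,0,0)
Op 2: inc R0 by 1 -> R0=(1,0,0,0) value=1
Op 3: inc R2 by 3 -> R2=(0,0,3,0) value=3
Op 4: merge R3<->R2 -> R3=(0,0,3,0) R2=(0,0,3,0)
Op 5: merge R1<->R0 -> R1=(1,0,0,0) R0=(1,0,0,0)
Op 6: merge R1<->R2 -> R1=(1,0,3,0) R2=(1,0,3,0)
Op 7: merge R1<->R0 -> R1=(1,0,3,0) R0=(1,0,3,0)
Op 8: inc R3 by 4 -> R3=(0,0,3,4) value=7
Op 9: inc R3 by 2 -> R3=(0,0,3,6) value=9
Op 10: inc R1 by 3 -> R1=(1,3,3,0) value=7
Op 11: merge R1<->R3 -> R1=(1,3,3,6) R3=(1,3,3,6)
Op 12: inc R0 by 5 -> R0=(6,0,3,0) value=9

Answer: 1 0 3 0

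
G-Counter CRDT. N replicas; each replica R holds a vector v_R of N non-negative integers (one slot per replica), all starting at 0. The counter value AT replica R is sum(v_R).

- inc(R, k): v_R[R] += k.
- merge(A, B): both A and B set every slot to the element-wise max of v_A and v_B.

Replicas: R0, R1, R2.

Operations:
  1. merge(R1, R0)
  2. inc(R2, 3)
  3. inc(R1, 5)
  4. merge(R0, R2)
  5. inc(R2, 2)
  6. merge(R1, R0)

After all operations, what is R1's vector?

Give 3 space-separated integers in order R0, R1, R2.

Op 1: merge R1<->R0 -> R1=(0,0,0) R0=(0,0,0)
Op 2: inc R2 by 3 -> R2=(0,0,3) value=3
Op 3: inc R1 by 5 -> R1=(0,5,0) value=5
Op 4: merge R0<->R2 -> R0=(0,0,3) R2=(0,0,3)
Op 5: inc R2 by 2 -> R2=(0,0,5) value=5
Op 6: merge R1<->R0 -> R1=(0,5,3) R0=(0,5,3)

Answer: 0 5 3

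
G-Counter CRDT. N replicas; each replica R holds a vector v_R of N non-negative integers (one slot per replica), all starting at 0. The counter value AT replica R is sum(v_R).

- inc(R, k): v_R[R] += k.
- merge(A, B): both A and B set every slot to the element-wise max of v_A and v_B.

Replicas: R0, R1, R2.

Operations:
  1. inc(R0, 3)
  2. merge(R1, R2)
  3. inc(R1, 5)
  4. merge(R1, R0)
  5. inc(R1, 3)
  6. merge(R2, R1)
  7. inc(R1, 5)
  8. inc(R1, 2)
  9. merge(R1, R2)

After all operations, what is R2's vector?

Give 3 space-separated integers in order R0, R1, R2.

Answer: 3 15 0

Derivation:
Op 1: inc R0 by 3 -> R0=(3,0,0) value=3
Op 2: merge R1<->R2 -> R1=(0,0,0) R2=(0,0,0)
Op 3: inc R1 by 5 -> R1=(0,5,0) value=5
Op 4: merge R1<->R0 -> R1=(3,5,0) R0=(3,5,0)
Op 5: inc R1 by 3 -> R1=(3,8,0) value=11
Op 6: merge R2<->R1 -> R2=(3,8,0) R1=(3,8,0)
Op 7: inc R1 by 5 -> R1=(3,13,0) value=16
Op 8: inc R1 by 2 -> R1=(3,15,0) value=18
Op 9: merge R1<->R2 -> R1=(3,15,0) R2=(3,15,0)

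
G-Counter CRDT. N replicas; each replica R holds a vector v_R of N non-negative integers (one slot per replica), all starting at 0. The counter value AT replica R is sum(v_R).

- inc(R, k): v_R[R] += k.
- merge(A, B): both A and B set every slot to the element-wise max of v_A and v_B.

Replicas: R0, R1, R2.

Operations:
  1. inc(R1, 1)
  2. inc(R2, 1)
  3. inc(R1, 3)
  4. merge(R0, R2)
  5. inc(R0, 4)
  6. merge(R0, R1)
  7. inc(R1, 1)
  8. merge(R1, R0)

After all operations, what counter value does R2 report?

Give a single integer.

Answer: 1

Derivation:
Op 1: inc R1 by 1 -> R1=(0,1,0) value=1
Op 2: inc R2 by 1 -> R2=(0,0,1) value=1
Op 3: inc R1 by 3 -> R1=(0,4,0) value=4
Op 4: merge R0<->R2 -> R0=(0,0,1) R2=(0,0,1)
Op 5: inc R0 by 4 -> R0=(4,0,1) value=5
Op 6: merge R0<->R1 -> R0=(4,4,1) R1=(4,4,1)
Op 7: inc R1 by 1 -> R1=(4,5,1) value=10
Op 8: merge R1<->R0 -> R1=(4,5,1) R0=(4,5,1)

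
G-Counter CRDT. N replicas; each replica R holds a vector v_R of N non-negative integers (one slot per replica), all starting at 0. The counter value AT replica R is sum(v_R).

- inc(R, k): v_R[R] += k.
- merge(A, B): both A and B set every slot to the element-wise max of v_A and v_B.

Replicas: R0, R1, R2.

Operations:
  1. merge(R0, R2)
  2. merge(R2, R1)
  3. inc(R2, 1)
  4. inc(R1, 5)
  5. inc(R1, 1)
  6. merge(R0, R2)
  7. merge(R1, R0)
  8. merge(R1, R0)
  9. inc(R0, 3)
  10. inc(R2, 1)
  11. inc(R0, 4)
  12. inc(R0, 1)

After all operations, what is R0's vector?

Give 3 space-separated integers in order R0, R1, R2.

Op 1: merge R0<->R2 -> R0=(0,0,0) R2=(0,0,0)
Op 2: merge R2<->R1 -> R2=(0,0,0) R1=(0,0,0)
Op 3: inc R2 by 1 -> R2=(0,0,1) value=1
Op 4: inc R1 by 5 -> R1=(0,5,0) value=5
Op 5: inc R1 by 1 -> R1=(0,6,0) value=6
Op 6: merge R0<->R2 -> R0=(0,0,1) R2=(0,0,1)
Op 7: merge R1<->R0 -> R1=(0,6,1) R0=(0,6,1)
Op 8: merge R1<->R0 -> R1=(0,6,1) R0=(0,6,1)
Op 9: inc R0 by 3 -> R0=(3,6,1) value=10
Op 10: inc R2 by 1 -> R2=(0,0,2) value=2
Op 11: inc R0 by 4 -> R0=(7,6,1) value=14
Op 12: inc R0 by 1 -> R0=(8,6,1) value=15

Answer: 8 6 1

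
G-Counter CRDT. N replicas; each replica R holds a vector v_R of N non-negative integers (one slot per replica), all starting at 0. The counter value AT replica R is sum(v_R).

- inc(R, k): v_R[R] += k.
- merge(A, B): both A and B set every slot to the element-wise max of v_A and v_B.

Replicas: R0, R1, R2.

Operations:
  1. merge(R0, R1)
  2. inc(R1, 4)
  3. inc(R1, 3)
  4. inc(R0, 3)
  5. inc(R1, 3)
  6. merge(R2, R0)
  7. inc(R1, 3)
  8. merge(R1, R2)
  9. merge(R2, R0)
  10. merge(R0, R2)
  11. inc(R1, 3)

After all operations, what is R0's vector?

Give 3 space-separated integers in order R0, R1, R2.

Op 1: merge R0<->R1 -> R0=(0,0,0) R1=(0,0,0)
Op 2: inc R1 by 4 -> R1=(0,4,0) value=4
Op 3: inc R1 by 3 -> R1=(0,7,0) value=7
Op 4: inc R0 by 3 -> R0=(3,0,0) value=3
Op 5: inc R1 by 3 -> R1=(0,10,0) value=10
Op 6: merge R2<->R0 -> R2=(3,0,0) R0=(3,0,0)
Op 7: inc R1 by 3 -> R1=(0,13,0) value=13
Op 8: merge R1<->R2 -> R1=(3,13,0) R2=(3,13,0)
Op 9: merge R2<->R0 -> R2=(3,13,0) R0=(3,13,0)
Op 10: merge R0<->R2 -> R0=(3,13,0) R2=(3,13,0)
Op 11: inc R1 by 3 -> R1=(3,16,0) value=19

Answer: 3 13 0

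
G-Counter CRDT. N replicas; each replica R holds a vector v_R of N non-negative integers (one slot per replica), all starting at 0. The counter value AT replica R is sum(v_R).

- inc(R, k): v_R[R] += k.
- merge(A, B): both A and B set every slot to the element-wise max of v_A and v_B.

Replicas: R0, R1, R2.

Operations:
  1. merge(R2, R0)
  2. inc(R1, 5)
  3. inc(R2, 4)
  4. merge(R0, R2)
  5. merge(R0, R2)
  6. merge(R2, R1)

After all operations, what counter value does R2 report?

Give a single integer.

Op 1: merge R2<->R0 -> R2=(0,0,0) R0=(0,0,0)
Op 2: inc R1 by 5 -> R1=(0,5,0) value=5
Op 3: inc R2 by 4 -> R2=(0,0,4) value=4
Op 4: merge R0<->R2 -> R0=(0,0,4) R2=(0,0,4)
Op 5: merge R0<->R2 -> R0=(0,0,4) R2=(0,0,4)
Op 6: merge R2<->R1 -> R2=(0,5,4) R1=(0,5,4)

Answer: 9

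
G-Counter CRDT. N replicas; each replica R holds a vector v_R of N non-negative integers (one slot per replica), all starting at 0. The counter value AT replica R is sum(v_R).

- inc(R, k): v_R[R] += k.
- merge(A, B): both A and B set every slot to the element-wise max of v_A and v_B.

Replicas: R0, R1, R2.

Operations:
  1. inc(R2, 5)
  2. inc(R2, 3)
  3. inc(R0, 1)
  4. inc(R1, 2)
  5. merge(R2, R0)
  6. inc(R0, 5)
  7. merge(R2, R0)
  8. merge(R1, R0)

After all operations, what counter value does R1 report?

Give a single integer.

Op 1: inc R2 by 5 -> R2=(0,0,5) value=5
Op 2: inc R2 by 3 -> R2=(0,0,8) value=8
Op 3: inc R0 by 1 -> R0=(1,0,0) value=1
Op 4: inc R1 by 2 -> R1=(0,2,0) value=2
Op 5: merge R2<->R0 -> R2=(1,0,8) R0=(1,0,8)
Op 6: inc R0 by 5 -> R0=(6,0,8) value=14
Op 7: merge R2<->R0 -> R2=(6,0,8) R0=(6,0,8)
Op 8: merge R1<->R0 -> R1=(6,2,8) R0=(6,2,8)

Answer: 16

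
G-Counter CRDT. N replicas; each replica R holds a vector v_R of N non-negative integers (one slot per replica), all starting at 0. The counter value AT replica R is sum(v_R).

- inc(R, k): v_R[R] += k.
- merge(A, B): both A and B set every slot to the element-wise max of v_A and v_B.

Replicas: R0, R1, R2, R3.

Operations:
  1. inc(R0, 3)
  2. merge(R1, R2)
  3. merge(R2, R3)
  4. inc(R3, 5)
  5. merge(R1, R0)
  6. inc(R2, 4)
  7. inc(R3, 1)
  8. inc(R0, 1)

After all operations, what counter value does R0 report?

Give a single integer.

Answer: 4

Derivation:
Op 1: inc R0 by 3 -> R0=(3,0,0,0) value=3
Op 2: merge R1<->R2 -> R1=(0,0,0,0) R2=(0,0,0,0)
Op 3: merge R2<->R3 -> R2=(0,0,0,0) R3=(0,0,0,0)
Op 4: inc R3 by 5 -> R3=(0,0,0,5) value=5
Op 5: merge R1<->R0 -> R1=(3,0,0,0) R0=(3,0,0,0)
Op 6: inc R2 by 4 -> R2=(0,0,4,0) value=4
Op 7: inc R3 by 1 -> R3=(0,0,0,6) value=6
Op 8: inc R0 by 1 -> R0=(4,0,0,0) value=4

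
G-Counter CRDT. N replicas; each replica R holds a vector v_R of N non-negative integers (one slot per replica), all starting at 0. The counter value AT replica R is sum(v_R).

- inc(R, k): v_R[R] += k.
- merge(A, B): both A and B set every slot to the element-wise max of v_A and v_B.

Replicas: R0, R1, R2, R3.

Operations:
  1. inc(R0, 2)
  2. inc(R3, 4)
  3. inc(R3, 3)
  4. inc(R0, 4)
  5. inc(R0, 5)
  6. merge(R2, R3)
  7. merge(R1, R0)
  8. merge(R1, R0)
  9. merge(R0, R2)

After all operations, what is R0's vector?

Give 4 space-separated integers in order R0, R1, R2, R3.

Answer: 11 0 0 7

Derivation:
Op 1: inc R0 by 2 -> R0=(2,0,0,0) value=2
Op 2: inc R3 by 4 -> R3=(0,0,0,4) value=4
Op 3: inc R3 by 3 -> R3=(0,0,0,7) value=7
Op 4: inc R0 by 4 -> R0=(6,0,0,0) value=6
Op 5: inc R0 by 5 -> R0=(11,0,0,0) value=11
Op 6: merge R2<->R3 -> R2=(0,0,0,7) R3=(0,0,0,7)
Op 7: merge R1<->R0 -> R1=(11,0,0,0) R0=(11,0,0,0)
Op 8: merge R1<->R0 -> R1=(11,0,0,0) R0=(11,0,0,0)
Op 9: merge R0<->R2 -> R0=(11,0,0,7) R2=(11,0,0,7)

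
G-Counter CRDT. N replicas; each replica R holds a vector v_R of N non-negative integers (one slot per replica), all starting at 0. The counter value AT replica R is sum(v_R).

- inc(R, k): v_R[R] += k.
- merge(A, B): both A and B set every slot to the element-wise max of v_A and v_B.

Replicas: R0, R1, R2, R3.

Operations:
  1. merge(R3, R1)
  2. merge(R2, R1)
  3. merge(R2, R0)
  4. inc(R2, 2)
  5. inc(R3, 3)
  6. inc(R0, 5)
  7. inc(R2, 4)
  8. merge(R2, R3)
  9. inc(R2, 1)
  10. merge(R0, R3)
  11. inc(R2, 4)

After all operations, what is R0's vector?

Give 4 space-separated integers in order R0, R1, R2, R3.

Op 1: merge R3<->R1 -> R3=(0,0,0,0) R1=(0,0,0,0)
Op 2: merge R2<->R1 -> R2=(0,0,0,0) R1=(0,0,0,0)
Op 3: merge R2<->R0 -> R2=(0,0,0,0) R0=(0,0,0,0)
Op 4: inc R2 by 2 -> R2=(0,0,2,0) value=2
Op 5: inc R3 by 3 -> R3=(0,0,0,3) value=3
Op 6: inc R0 by 5 -> R0=(5,0,0,0) value=5
Op 7: inc R2 by 4 -> R2=(0,0,6,0) value=6
Op 8: merge R2<->R3 -> R2=(0,0,6,3) R3=(0,0,6,3)
Op 9: inc R2 by 1 -> R2=(0,0,7,3) value=10
Op 10: merge R0<->R3 -> R0=(5,0,6,3) R3=(5,0,6,3)
Op 11: inc R2 by 4 -> R2=(0,0,11,3) value=14

Answer: 5 0 6 3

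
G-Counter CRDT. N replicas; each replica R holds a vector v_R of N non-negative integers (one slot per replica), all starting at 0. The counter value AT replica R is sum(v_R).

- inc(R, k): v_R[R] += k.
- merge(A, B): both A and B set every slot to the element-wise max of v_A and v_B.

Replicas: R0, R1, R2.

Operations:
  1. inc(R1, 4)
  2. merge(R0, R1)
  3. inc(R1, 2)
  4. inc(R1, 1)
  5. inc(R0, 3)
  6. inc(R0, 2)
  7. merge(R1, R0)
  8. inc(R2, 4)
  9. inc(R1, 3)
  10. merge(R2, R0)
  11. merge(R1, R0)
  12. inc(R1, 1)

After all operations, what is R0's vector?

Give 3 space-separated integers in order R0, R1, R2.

Op 1: inc R1 by 4 -> R1=(0,4,0) value=4
Op 2: merge R0<->R1 -> R0=(0,4,0) R1=(0,4,0)
Op 3: inc R1 by 2 -> R1=(0,6,0) value=6
Op 4: inc R1 by 1 -> R1=(0,7,0) value=7
Op 5: inc R0 by 3 -> R0=(3,4,0) value=7
Op 6: inc R0 by 2 -> R0=(5,4,0) value=9
Op 7: merge R1<->R0 -> R1=(5,7,0) R0=(5,7,0)
Op 8: inc R2 by 4 -> R2=(0,0,4) value=4
Op 9: inc R1 by 3 -> R1=(5,10,0) value=15
Op 10: merge R2<->R0 -> R2=(5,7,4) R0=(5,7,4)
Op 11: merge R1<->R0 -> R1=(5,10,4) R0=(5,10,4)
Op 12: inc R1 by 1 -> R1=(5,11,4) value=20

Answer: 5 10 4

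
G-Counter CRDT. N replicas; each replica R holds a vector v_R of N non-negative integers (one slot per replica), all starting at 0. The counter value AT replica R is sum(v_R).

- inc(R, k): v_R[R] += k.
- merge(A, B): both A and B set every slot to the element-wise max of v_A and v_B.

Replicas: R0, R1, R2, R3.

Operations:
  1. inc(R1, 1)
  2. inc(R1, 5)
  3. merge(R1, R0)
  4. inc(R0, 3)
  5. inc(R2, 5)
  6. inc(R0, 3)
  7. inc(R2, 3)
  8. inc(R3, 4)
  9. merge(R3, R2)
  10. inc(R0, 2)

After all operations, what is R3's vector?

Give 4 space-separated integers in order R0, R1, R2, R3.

Answer: 0 0 8 4

Derivation:
Op 1: inc R1 by 1 -> R1=(0,1,0,0) value=1
Op 2: inc R1 by 5 -> R1=(0,6,0,0) value=6
Op 3: merge R1<->R0 -> R1=(0,6,0,0) R0=(0,6,0,0)
Op 4: inc R0 by 3 -> R0=(3,6,0,0) value=9
Op 5: inc R2 by 5 -> R2=(0,0,5,0) value=5
Op 6: inc R0 by 3 -> R0=(6,6,0,0) value=12
Op 7: inc R2 by 3 -> R2=(0,0,8,0) value=8
Op 8: inc R3 by 4 -> R3=(0,0,0,4) value=4
Op 9: merge R3<->R2 -> R3=(0,0,8,4) R2=(0,0,8,4)
Op 10: inc R0 by 2 -> R0=(8,6,0,0) value=14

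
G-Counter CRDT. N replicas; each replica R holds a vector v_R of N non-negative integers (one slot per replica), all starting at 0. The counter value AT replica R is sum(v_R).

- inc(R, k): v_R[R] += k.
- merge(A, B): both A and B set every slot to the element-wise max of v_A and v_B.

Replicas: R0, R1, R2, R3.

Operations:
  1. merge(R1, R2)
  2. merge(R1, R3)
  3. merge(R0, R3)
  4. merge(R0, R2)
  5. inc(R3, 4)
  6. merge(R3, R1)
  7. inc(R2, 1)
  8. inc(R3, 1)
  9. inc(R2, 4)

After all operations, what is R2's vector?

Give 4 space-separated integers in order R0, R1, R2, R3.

Op 1: merge R1<->R2 -> R1=(0,0,0,0) R2=(0,0,0,0)
Op 2: merge R1<->R3 -> R1=(0,0,0,0) R3=(0,0,0,0)
Op 3: merge R0<->R3 -> R0=(0,0,0,0) R3=(0,0,0,0)
Op 4: merge R0<->R2 -> R0=(0,0,0,0) R2=(0,0,0,0)
Op 5: inc R3 by 4 -> R3=(0,0,0,4) value=4
Op 6: merge R3<->R1 -> R3=(0,0,0,4) R1=(0,0,0,4)
Op 7: inc R2 by 1 -> R2=(0,0,1,0) value=1
Op 8: inc R3 by 1 -> R3=(0,0,0,5) value=5
Op 9: inc R2 by 4 -> R2=(0,0,5,0) value=5

Answer: 0 0 5 0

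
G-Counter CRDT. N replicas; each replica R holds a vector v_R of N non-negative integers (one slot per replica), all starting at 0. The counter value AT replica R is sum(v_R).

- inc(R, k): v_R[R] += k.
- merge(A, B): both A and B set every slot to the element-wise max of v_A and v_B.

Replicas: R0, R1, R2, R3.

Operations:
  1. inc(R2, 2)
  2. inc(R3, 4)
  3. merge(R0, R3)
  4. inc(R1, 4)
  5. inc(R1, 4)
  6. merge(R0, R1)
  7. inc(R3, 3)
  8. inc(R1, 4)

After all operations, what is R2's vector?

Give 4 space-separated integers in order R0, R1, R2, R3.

Op 1: inc R2 by 2 -> R2=(0,0,2,0) value=2
Op 2: inc R3 by 4 -> R3=(0,0,0,4) value=4
Op 3: merge R0<->R3 -> R0=(0,0,0,4) R3=(0,0,0,4)
Op 4: inc R1 by 4 -> R1=(0,4,0,0) value=4
Op 5: inc R1 by 4 -> R1=(0,8,0,0) value=8
Op 6: merge R0<->R1 -> R0=(0,8,0,4) R1=(0,8,0,4)
Op 7: inc R3 by 3 -> R3=(0,0,0,7) value=7
Op 8: inc R1 by 4 -> R1=(0,12,0,4) value=16

Answer: 0 0 2 0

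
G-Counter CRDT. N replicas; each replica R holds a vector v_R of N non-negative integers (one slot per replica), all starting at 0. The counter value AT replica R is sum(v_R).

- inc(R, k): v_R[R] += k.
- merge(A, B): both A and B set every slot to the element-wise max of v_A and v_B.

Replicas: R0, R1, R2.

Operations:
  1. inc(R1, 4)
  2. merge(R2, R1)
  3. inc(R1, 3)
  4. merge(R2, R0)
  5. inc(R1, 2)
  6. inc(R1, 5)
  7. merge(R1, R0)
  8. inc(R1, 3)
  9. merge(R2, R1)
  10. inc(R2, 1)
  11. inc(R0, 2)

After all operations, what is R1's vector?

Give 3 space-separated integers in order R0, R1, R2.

Answer: 0 17 0

Derivation:
Op 1: inc R1 by 4 -> R1=(0,4,0) value=4
Op 2: merge R2<->R1 -> R2=(0,4,0) R1=(0,4,0)
Op 3: inc R1 by 3 -> R1=(0,7,0) value=7
Op 4: merge R2<->R0 -> R2=(0,4,0) R0=(0,4,0)
Op 5: inc R1 by 2 -> R1=(0,9,0) value=9
Op 6: inc R1 by 5 -> R1=(0,14,0) value=14
Op 7: merge R1<->R0 -> R1=(0,14,0) R0=(0,14,0)
Op 8: inc R1 by 3 -> R1=(0,17,0) value=17
Op 9: merge R2<->R1 -> R2=(0,17,0) R1=(0,17,0)
Op 10: inc R2 by 1 -> R2=(0,17,1) value=18
Op 11: inc R0 by 2 -> R0=(2,14,0) value=16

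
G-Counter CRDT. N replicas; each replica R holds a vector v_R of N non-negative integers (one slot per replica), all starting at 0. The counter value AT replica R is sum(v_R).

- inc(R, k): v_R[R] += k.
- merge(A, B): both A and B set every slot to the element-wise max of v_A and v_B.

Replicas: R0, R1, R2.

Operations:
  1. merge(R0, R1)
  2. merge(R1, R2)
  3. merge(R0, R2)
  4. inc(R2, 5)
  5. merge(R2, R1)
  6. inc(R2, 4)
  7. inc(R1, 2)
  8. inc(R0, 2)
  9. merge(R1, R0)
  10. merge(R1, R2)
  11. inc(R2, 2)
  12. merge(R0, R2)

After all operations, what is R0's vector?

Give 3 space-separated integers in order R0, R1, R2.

Op 1: merge R0<->R1 -> R0=(0,0,0) R1=(0,0,0)
Op 2: merge R1<->R2 -> R1=(0,0,0) R2=(0,0,0)
Op 3: merge R0<->R2 -> R0=(0,0,0) R2=(0,0,0)
Op 4: inc R2 by 5 -> R2=(0,0,5) value=5
Op 5: merge R2<->R1 -> R2=(0,0,5) R1=(0,0,5)
Op 6: inc R2 by 4 -> R2=(0,0,9) value=9
Op 7: inc R1 by 2 -> R1=(0,2,5) value=7
Op 8: inc R0 by 2 -> R0=(2,0,0) value=2
Op 9: merge R1<->R0 -> R1=(2,2,5) R0=(2,2,5)
Op 10: merge R1<->R2 -> R1=(2,2,9) R2=(2,2,9)
Op 11: inc R2 by 2 -> R2=(2,2,11) value=15
Op 12: merge R0<->R2 -> R0=(2,2,11) R2=(2,2,11)

Answer: 2 2 11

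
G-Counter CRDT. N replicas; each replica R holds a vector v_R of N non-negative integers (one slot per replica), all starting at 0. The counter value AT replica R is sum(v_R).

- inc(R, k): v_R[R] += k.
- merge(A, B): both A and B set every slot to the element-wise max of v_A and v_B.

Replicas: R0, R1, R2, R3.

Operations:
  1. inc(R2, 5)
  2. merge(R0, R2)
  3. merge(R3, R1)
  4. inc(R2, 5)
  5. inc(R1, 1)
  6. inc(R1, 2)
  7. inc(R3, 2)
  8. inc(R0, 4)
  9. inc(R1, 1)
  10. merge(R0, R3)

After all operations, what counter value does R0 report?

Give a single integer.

Answer: 11

Derivation:
Op 1: inc R2 by 5 -> R2=(0,0,5,0) value=5
Op 2: merge R0<->R2 -> R0=(0,0,5,0) R2=(0,0,5,0)
Op 3: merge R3<->R1 -> R3=(0,0,0,0) R1=(0,0,0,0)
Op 4: inc R2 by 5 -> R2=(0,0,10,0) value=10
Op 5: inc R1 by 1 -> R1=(0,1,0,0) value=1
Op 6: inc R1 by 2 -> R1=(0,3,0,0) value=3
Op 7: inc R3 by 2 -> R3=(0,0,0,2) value=2
Op 8: inc R0 by 4 -> R0=(4,0,5,0) value=9
Op 9: inc R1 by 1 -> R1=(0,4,0,0) value=4
Op 10: merge R0<->R3 -> R0=(4,0,5,2) R3=(4,0,5,2)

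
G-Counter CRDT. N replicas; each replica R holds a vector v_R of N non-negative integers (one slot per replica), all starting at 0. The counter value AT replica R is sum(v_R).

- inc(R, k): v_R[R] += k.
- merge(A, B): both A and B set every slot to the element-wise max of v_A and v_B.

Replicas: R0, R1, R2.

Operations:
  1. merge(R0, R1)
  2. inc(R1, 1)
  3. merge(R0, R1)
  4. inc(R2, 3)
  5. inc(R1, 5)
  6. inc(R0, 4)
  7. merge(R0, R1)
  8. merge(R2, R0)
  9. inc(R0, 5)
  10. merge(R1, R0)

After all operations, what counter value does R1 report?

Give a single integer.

Answer: 18

Derivation:
Op 1: merge R0<->R1 -> R0=(0,0,0) R1=(0,0,0)
Op 2: inc R1 by 1 -> R1=(0,1,0) value=1
Op 3: merge R0<->R1 -> R0=(0,1,0) R1=(0,1,0)
Op 4: inc R2 by 3 -> R2=(0,0,3) value=3
Op 5: inc R1 by 5 -> R1=(0,6,0) value=6
Op 6: inc R0 by 4 -> R0=(4,1,0) value=5
Op 7: merge R0<->R1 -> R0=(4,6,0) R1=(4,6,0)
Op 8: merge R2<->R0 -> R2=(4,6,3) R0=(4,6,3)
Op 9: inc R0 by 5 -> R0=(9,6,3) value=18
Op 10: merge R1<->R0 -> R1=(9,6,3) R0=(9,6,3)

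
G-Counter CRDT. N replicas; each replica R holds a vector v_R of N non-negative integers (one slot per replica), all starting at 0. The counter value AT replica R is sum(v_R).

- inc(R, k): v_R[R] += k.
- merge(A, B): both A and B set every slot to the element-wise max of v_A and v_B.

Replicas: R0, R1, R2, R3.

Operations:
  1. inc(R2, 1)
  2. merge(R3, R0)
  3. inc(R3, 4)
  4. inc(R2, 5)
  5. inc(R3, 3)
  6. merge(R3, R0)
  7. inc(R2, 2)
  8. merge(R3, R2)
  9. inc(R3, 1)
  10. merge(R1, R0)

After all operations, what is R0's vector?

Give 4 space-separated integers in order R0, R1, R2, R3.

Op 1: inc R2 by 1 -> R2=(0,0,1,0) value=1
Op 2: merge R3<->R0 -> R3=(0,0,0,0) R0=(0,0,0,0)
Op 3: inc R3 by 4 -> R3=(0,0,0,4) value=4
Op 4: inc R2 by 5 -> R2=(0,0,6,0) value=6
Op 5: inc R3 by 3 -> R3=(0,0,0,7) value=7
Op 6: merge R3<->R0 -> R3=(0,0,0,7) R0=(0,0,0,7)
Op 7: inc R2 by 2 -> R2=(0,0,8,0) value=8
Op 8: merge R3<->R2 -> R3=(0,0,8,7) R2=(0,0,8,7)
Op 9: inc R3 by 1 -> R3=(0,0,8,8) value=16
Op 10: merge R1<->R0 -> R1=(0,0,0,7) R0=(0,0,0,7)

Answer: 0 0 0 7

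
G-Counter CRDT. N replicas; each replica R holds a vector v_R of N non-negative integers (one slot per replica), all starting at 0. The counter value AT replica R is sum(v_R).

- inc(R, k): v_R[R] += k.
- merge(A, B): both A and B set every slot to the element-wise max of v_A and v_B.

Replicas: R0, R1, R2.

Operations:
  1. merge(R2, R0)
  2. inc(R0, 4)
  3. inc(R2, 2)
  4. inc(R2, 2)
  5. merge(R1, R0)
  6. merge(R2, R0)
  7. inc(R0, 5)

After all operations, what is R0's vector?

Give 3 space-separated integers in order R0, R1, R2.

Op 1: merge R2<->R0 -> R2=(0,0,0) R0=(0,0,0)
Op 2: inc R0 by 4 -> R0=(4,0,0) value=4
Op 3: inc R2 by 2 -> R2=(0,0,2) value=2
Op 4: inc R2 by 2 -> R2=(0,0,4) value=4
Op 5: merge R1<->R0 -> R1=(4,0,0) R0=(4,0,0)
Op 6: merge R2<->R0 -> R2=(4,0,4) R0=(4,0,4)
Op 7: inc R0 by 5 -> R0=(9,0,4) value=13

Answer: 9 0 4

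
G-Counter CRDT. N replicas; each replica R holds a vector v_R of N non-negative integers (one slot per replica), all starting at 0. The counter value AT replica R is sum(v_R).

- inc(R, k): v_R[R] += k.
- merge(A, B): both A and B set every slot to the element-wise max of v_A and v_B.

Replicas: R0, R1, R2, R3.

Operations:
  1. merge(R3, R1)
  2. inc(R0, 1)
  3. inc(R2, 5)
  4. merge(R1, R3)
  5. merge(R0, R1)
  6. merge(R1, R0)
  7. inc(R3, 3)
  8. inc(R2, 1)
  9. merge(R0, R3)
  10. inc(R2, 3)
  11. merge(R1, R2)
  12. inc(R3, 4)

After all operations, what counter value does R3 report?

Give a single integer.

Answer: 8

Derivation:
Op 1: merge R3<->R1 -> R3=(0,0,0,0) R1=(0,0,0,0)
Op 2: inc R0 by 1 -> R0=(1,0,0,0) value=1
Op 3: inc R2 by 5 -> R2=(0,0,5,0) value=5
Op 4: merge R1<->R3 -> R1=(0,0,0,0) R3=(0,0,0,0)
Op 5: merge R0<->R1 -> R0=(1,0,0,0) R1=(1,0,0,0)
Op 6: merge R1<->R0 -> R1=(1,0,0,0) R0=(1,0,0,0)
Op 7: inc R3 by 3 -> R3=(0,0,0,3) value=3
Op 8: inc R2 by 1 -> R2=(0,0,6,0) value=6
Op 9: merge R0<->R3 -> R0=(1,0,0,3) R3=(1,0,0,3)
Op 10: inc R2 by 3 -> R2=(0,0,9,0) value=9
Op 11: merge R1<->R2 -> R1=(1,0,9,0) R2=(1,0,9,0)
Op 12: inc R3 by 4 -> R3=(1,0,0,7) value=8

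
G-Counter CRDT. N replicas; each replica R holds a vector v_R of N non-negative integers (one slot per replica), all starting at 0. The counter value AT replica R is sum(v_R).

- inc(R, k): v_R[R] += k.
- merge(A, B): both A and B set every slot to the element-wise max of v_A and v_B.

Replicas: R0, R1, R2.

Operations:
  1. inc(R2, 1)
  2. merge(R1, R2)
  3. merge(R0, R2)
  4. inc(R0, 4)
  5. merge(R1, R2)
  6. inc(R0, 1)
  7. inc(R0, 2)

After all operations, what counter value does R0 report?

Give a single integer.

Op 1: inc R2 by 1 -> R2=(0,0,1) value=1
Op 2: merge R1<->R2 -> R1=(0,0,1) R2=(0,0,1)
Op 3: merge R0<->R2 -> R0=(0,0,1) R2=(0,0,1)
Op 4: inc R0 by 4 -> R0=(4,0,1) value=5
Op 5: merge R1<->R2 -> R1=(0,0,1) R2=(0,0,1)
Op 6: inc R0 by 1 -> R0=(5,0,1) value=6
Op 7: inc R0 by 2 -> R0=(7,0,1) value=8

Answer: 8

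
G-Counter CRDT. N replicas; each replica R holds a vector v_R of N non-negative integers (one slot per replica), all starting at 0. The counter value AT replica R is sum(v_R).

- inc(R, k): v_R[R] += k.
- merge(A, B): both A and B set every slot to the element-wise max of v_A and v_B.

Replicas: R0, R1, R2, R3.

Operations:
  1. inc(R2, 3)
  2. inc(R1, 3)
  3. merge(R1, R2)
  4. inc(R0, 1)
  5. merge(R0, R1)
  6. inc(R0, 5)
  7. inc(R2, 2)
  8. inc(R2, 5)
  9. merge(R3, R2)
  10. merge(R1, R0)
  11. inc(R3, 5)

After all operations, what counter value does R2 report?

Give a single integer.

Op 1: inc R2 by 3 -> R2=(0,0,3,0) value=3
Op 2: inc R1 by 3 -> R1=(0,3,0,0) value=3
Op 3: merge R1<->R2 -> R1=(0,3,3,0) R2=(0,3,3,0)
Op 4: inc R0 by 1 -> R0=(1,0,0,0) value=1
Op 5: merge R0<->R1 -> R0=(1,3,3,0) R1=(1,3,3,0)
Op 6: inc R0 by 5 -> R0=(6,3,3,0) value=12
Op 7: inc R2 by 2 -> R2=(0,3,5,0) value=8
Op 8: inc R2 by 5 -> R2=(0,3,10,0) value=13
Op 9: merge R3<->R2 -> R3=(0,3,10,0) R2=(0,3,10,0)
Op 10: merge R1<->R0 -> R1=(6,3,3,0) R0=(6,3,3,0)
Op 11: inc R3 by 5 -> R3=(0,3,10,5) value=18

Answer: 13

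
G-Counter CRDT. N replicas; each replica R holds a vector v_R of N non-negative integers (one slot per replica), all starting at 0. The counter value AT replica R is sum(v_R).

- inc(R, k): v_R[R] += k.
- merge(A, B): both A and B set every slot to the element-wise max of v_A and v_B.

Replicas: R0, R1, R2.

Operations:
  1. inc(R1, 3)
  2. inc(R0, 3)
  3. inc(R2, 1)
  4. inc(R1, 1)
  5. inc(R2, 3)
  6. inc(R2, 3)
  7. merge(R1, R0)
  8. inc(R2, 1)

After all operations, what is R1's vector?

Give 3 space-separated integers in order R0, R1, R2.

Answer: 3 4 0

Derivation:
Op 1: inc R1 by 3 -> R1=(0,3,0) value=3
Op 2: inc R0 by 3 -> R0=(3,0,0) value=3
Op 3: inc R2 by 1 -> R2=(0,0,1) value=1
Op 4: inc R1 by 1 -> R1=(0,4,0) value=4
Op 5: inc R2 by 3 -> R2=(0,0,4) value=4
Op 6: inc R2 by 3 -> R2=(0,0,7) value=7
Op 7: merge R1<->R0 -> R1=(3,4,0) R0=(3,4,0)
Op 8: inc R2 by 1 -> R2=(0,0,8) value=8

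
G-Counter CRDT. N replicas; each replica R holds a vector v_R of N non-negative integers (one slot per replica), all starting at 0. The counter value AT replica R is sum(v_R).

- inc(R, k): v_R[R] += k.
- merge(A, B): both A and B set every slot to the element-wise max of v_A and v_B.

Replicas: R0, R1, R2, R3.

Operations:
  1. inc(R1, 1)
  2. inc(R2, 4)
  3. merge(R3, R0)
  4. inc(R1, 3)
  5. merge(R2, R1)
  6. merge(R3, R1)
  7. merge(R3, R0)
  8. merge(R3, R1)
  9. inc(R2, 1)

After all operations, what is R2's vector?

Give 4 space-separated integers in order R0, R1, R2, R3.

Op 1: inc R1 by 1 -> R1=(0,1,0,0) value=1
Op 2: inc R2 by 4 -> R2=(0,0,4,0) value=4
Op 3: merge R3<->R0 -> R3=(0,0,0,0) R0=(0,0,0,0)
Op 4: inc R1 by 3 -> R1=(0,4,0,0) value=4
Op 5: merge R2<->R1 -> R2=(0,4,4,0) R1=(0,4,4,0)
Op 6: merge R3<->R1 -> R3=(0,4,4,0) R1=(0,4,4,0)
Op 7: merge R3<->R0 -> R3=(0,4,4,0) R0=(0,4,4,0)
Op 8: merge R3<->R1 -> R3=(0,4,4,0) R1=(0,4,4,0)
Op 9: inc R2 by 1 -> R2=(0,4,5,0) value=9

Answer: 0 4 5 0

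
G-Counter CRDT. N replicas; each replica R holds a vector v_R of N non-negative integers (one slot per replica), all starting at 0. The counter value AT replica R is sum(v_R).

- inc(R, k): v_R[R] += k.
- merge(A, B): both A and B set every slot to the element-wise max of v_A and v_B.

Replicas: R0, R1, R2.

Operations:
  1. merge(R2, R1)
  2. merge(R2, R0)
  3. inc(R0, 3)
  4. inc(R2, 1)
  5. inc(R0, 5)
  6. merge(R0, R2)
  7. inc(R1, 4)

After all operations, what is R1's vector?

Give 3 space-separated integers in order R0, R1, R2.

Op 1: merge R2<->R1 -> R2=(0,0,0) R1=(0,0,0)
Op 2: merge R2<->R0 -> R2=(0,0,0) R0=(0,0,0)
Op 3: inc R0 by 3 -> R0=(3,0,0) value=3
Op 4: inc R2 by 1 -> R2=(0,0,1) value=1
Op 5: inc R0 by 5 -> R0=(8,0,0) value=8
Op 6: merge R0<->R2 -> R0=(8,0,1) R2=(8,0,1)
Op 7: inc R1 by 4 -> R1=(0,4,0) value=4

Answer: 0 4 0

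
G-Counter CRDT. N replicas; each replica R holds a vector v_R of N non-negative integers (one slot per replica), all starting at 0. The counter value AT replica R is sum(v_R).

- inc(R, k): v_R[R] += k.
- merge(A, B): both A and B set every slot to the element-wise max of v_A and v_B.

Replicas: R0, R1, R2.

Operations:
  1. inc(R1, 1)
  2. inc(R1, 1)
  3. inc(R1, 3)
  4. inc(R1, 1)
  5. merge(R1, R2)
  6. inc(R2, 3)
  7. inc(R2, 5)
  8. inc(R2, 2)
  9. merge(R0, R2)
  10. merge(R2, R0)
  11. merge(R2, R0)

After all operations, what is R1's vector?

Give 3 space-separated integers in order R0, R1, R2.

Answer: 0 6 0

Derivation:
Op 1: inc R1 by 1 -> R1=(0,1,0) value=1
Op 2: inc R1 by 1 -> R1=(0,2,0) value=2
Op 3: inc R1 by 3 -> R1=(0,5,0) value=5
Op 4: inc R1 by 1 -> R1=(0,6,0) value=6
Op 5: merge R1<->R2 -> R1=(0,6,0) R2=(0,6,0)
Op 6: inc R2 by 3 -> R2=(0,6,3) value=9
Op 7: inc R2 by 5 -> R2=(0,6,8) value=14
Op 8: inc R2 by 2 -> R2=(0,6,10) value=16
Op 9: merge R0<->R2 -> R0=(0,6,10) R2=(0,6,10)
Op 10: merge R2<->R0 -> R2=(0,6,10) R0=(0,6,10)
Op 11: merge R2<->R0 -> R2=(0,6,10) R0=(0,6,10)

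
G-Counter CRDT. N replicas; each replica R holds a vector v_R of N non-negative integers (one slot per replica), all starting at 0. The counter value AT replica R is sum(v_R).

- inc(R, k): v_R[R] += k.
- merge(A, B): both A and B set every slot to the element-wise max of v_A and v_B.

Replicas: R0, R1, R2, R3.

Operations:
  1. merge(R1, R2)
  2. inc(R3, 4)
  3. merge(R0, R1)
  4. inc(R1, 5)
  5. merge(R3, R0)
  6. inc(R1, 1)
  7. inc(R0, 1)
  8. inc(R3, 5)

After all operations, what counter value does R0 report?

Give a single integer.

Answer: 5

Derivation:
Op 1: merge R1<->R2 -> R1=(0,0,0,0) R2=(0,0,0,0)
Op 2: inc R3 by 4 -> R3=(0,0,0,4) value=4
Op 3: merge R0<->R1 -> R0=(0,0,0,0) R1=(0,0,0,0)
Op 4: inc R1 by 5 -> R1=(0,5,0,0) value=5
Op 5: merge R3<->R0 -> R3=(0,0,0,4) R0=(0,0,0,4)
Op 6: inc R1 by 1 -> R1=(0,6,0,0) value=6
Op 7: inc R0 by 1 -> R0=(1,0,0,4) value=5
Op 8: inc R3 by 5 -> R3=(0,0,0,9) value=9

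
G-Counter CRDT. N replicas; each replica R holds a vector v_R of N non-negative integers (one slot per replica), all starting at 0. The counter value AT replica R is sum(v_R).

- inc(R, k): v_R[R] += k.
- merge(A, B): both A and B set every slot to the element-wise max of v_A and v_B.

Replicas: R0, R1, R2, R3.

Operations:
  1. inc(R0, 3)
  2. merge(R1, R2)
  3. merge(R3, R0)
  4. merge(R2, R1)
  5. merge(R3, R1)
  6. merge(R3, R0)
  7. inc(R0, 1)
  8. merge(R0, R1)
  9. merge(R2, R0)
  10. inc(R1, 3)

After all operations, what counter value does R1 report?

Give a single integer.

Answer: 7

Derivation:
Op 1: inc R0 by 3 -> R0=(3,0,0,0) value=3
Op 2: merge R1<->R2 -> R1=(0,0,0,0) R2=(0,0,0,0)
Op 3: merge R3<->R0 -> R3=(3,0,0,0) R0=(3,0,0,0)
Op 4: merge R2<->R1 -> R2=(0,0,0,0) R1=(0,0,0,0)
Op 5: merge R3<->R1 -> R3=(3,0,0,0) R1=(3,0,0,0)
Op 6: merge R3<->R0 -> R3=(3,0,0,0) R0=(3,0,0,0)
Op 7: inc R0 by 1 -> R0=(4,0,0,0) value=4
Op 8: merge R0<->R1 -> R0=(4,0,0,0) R1=(4,0,0,0)
Op 9: merge R2<->R0 -> R2=(4,0,0,0) R0=(4,0,0,0)
Op 10: inc R1 by 3 -> R1=(4,3,0,0) value=7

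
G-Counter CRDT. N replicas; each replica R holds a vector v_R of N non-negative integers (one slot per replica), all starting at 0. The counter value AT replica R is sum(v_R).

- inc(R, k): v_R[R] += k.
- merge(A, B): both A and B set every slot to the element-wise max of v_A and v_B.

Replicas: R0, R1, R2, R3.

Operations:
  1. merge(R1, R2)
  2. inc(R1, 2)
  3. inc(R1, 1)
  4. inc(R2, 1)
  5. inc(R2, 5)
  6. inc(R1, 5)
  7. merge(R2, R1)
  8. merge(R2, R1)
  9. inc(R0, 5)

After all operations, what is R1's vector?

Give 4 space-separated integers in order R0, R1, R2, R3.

Answer: 0 8 6 0

Derivation:
Op 1: merge R1<->R2 -> R1=(0,0,0,0) R2=(0,0,0,0)
Op 2: inc R1 by 2 -> R1=(0,2,0,0) value=2
Op 3: inc R1 by 1 -> R1=(0,3,0,0) value=3
Op 4: inc R2 by 1 -> R2=(0,0,1,0) value=1
Op 5: inc R2 by 5 -> R2=(0,0,6,0) value=6
Op 6: inc R1 by 5 -> R1=(0,8,0,0) value=8
Op 7: merge R2<->R1 -> R2=(0,8,6,0) R1=(0,8,6,0)
Op 8: merge R2<->R1 -> R2=(0,8,6,0) R1=(0,8,6,0)
Op 9: inc R0 by 5 -> R0=(5,0,0,0) value=5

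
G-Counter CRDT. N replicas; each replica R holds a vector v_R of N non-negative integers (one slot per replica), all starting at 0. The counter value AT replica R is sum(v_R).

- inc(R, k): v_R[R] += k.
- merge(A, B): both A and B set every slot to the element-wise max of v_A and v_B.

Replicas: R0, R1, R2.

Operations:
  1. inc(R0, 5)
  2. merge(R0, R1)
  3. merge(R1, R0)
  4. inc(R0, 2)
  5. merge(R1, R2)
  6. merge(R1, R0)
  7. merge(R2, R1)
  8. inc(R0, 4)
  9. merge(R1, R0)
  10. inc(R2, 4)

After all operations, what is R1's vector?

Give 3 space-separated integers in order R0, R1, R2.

Answer: 11 0 0

Derivation:
Op 1: inc R0 by 5 -> R0=(5,0,0) value=5
Op 2: merge R0<->R1 -> R0=(5,0,0) R1=(5,0,0)
Op 3: merge R1<->R0 -> R1=(5,0,0) R0=(5,0,0)
Op 4: inc R0 by 2 -> R0=(7,0,0) value=7
Op 5: merge R1<->R2 -> R1=(5,0,0) R2=(5,0,0)
Op 6: merge R1<->R0 -> R1=(7,0,0) R0=(7,0,0)
Op 7: merge R2<->R1 -> R2=(7,0,0) R1=(7,0,0)
Op 8: inc R0 by 4 -> R0=(11,0,0) value=11
Op 9: merge R1<->R0 -> R1=(11,0,0) R0=(11,0,0)
Op 10: inc R2 by 4 -> R2=(7,0,4) value=11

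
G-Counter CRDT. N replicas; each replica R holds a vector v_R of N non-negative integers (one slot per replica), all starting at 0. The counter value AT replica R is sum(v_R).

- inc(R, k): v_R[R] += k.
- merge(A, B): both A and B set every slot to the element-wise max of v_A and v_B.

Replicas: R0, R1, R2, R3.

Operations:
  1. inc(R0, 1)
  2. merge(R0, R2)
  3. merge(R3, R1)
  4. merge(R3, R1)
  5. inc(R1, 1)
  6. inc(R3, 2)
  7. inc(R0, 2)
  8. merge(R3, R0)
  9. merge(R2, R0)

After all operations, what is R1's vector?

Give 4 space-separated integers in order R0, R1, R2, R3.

Op 1: inc R0 by 1 -> R0=(1,0,0,0) value=1
Op 2: merge R0<->R2 -> R0=(1,0,0,0) R2=(1,0,0,0)
Op 3: merge R3<->R1 -> R3=(0,0,0,0) R1=(0,0,0,0)
Op 4: merge R3<->R1 -> R3=(0,0,0,0) R1=(0,0,0,0)
Op 5: inc R1 by 1 -> R1=(0,1,0,0) value=1
Op 6: inc R3 by 2 -> R3=(0,0,0,2) value=2
Op 7: inc R0 by 2 -> R0=(3,0,0,0) value=3
Op 8: merge R3<->R0 -> R3=(3,0,0,2) R0=(3,0,0,2)
Op 9: merge R2<->R0 -> R2=(3,0,0,2) R0=(3,0,0,2)

Answer: 0 1 0 0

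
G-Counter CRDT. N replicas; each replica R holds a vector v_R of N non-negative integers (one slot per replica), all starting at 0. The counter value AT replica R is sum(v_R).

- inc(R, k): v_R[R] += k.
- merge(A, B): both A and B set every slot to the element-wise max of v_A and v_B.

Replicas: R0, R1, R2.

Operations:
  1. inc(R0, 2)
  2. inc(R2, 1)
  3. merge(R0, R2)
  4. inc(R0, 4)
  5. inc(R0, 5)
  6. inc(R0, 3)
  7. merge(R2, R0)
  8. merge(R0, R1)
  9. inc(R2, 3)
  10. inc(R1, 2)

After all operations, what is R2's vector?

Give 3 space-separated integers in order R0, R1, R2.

Op 1: inc R0 by 2 -> R0=(2,0,0) value=2
Op 2: inc R2 by 1 -> R2=(0,0,1) value=1
Op 3: merge R0<->R2 -> R0=(2,0,1) R2=(2,0,1)
Op 4: inc R0 by 4 -> R0=(6,0,1) value=7
Op 5: inc R0 by 5 -> R0=(11,0,1) value=12
Op 6: inc R0 by 3 -> R0=(14,0,1) value=15
Op 7: merge R2<->R0 -> R2=(14,0,1) R0=(14,0,1)
Op 8: merge R0<->R1 -> R0=(14,0,1) R1=(14,0,1)
Op 9: inc R2 by 3 -> R2=(14,0,4) value=18
Op 10: inc R1 by 2 -> R1=(14,2,1) value=17

Answer: 14 0 4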